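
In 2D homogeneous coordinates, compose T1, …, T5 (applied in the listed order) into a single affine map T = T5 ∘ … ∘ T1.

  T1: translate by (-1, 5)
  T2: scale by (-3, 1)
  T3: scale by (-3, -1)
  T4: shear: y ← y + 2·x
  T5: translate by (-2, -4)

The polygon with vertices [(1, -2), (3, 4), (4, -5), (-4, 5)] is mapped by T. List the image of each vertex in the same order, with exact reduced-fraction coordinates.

T1 translate by (-1, 5): (1, -2) → (0, 3); (3, 4) → (2, 9); (4, -5) → (3, 0); (-4, 5) → (-5, 10)
T2 scale by (-3, 1): (0, 3) → (0, 3); (2, 9) → (-6, 9); (3, 0) → (-9, 0); (-5, 10) → (15, 10)
T3 scale by (-3, -1): (0, 3) → (0, -3); (-6, 9) → (18, -9); (-9, 0) → (27, 0); (15, 10) → (-45, -10)
T4 shear: y ← y + 2·x: (0, -3) → (0, -3); (18, -9) → (18, 27); (27, 0) → (27, 54); (-45, -10) → (-45, -100)
T5 translate by (-2, -4): (0, -3) → (-2, -7); (18, 27) → (16, 23); (27, 54) → (25, 50); (-45, -100) → (-47, -104)

image vertices: (-2, -7), (16, 23), (25, 50), (-47, -104)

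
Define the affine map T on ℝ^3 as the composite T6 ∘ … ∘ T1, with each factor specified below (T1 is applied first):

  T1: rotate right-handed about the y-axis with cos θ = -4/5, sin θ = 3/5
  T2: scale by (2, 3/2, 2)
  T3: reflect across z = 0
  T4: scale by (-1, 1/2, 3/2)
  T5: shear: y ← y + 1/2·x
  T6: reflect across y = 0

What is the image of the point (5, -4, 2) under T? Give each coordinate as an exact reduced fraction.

T(p) = (28/5, 1/5, 69/5)

T1 rotate right-handed about the y-axis with cos θ = -4/5, sin θ = 3/5: (5, -4, 2) → (-14/5, -4, -23/5)
T2 scale by (2, 3/2, 2): (-14/5, -4, -23/5) → (-28/5, -6, -46/5)
T3 reflect across z = 0: (-28/5, -6, -46/5) → (-28/5, -6, 46/5)
T4 scale by (-1, 1/2, 3/2): (-28/5, -6, 46/5) → (28/5, -3, 69/5)
T5 shear: y ← y + 1/2·x: (28/5, -3, 69/5) → (28/5, -1/5, 69/5)
T6 reflect across y = 0: (28/5, -1/5, 69/5) → (28/5, 1/5, 69/5)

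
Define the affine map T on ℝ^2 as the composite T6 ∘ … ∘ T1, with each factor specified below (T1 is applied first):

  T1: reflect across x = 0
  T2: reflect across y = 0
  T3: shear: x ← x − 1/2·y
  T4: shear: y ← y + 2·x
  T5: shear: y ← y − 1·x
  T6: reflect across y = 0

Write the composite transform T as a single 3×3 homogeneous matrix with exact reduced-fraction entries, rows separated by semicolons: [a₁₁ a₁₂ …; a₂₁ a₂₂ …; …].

T1 = [-1 0 0; 0 1 0; 0 0 1]
T2·T1 = [-1 0 0; 0 -1 0; 0 0 1]
T3·…·T1 = [-1 1/2 0; 0 -1 0; 0 0 1]
T4·…·T1 = [-1 1/2 0; -2 0 0; 0 0 1]
T5·…·T1 = [-1 1/2 0; -1 -1/2 0; 0 0 1]
T6·…·T1 = [-1 1/2 0; 1 1/2 0; 0 0 1]

T = [-1 1/2 0; 1 1/2 0; 0 0 1]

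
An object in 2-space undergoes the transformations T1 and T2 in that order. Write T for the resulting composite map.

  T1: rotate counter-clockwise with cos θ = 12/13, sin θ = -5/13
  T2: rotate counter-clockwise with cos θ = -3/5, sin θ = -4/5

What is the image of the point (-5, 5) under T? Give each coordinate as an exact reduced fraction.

T(p) = (89/13, -23/13)

T1 rotate counter-clockwise with cos θ = 12/13, sin θ = -5/13: (-5, 5) → (-35/13, 85/13)
T2 rotate counter-clockwise with cos θ = -3/5, sin θ = -4/5: (-35/13, 85/13) → (89/13, -23/13)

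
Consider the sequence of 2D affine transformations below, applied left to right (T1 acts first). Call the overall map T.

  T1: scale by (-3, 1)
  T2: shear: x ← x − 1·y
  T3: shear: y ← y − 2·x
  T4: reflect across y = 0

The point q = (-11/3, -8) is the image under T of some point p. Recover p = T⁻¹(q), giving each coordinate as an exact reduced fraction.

T1 = [-3 0 0; 0 1 0; 0 0 1]
T2·T1 = [-3 -1 0; 0 1 0; 0 0 1]
T3·…·T1 = [-3 -1 0; 6 3 0; 0 0 1]
T4·…·T1 = [-3 -1 0; -6 -3 0; 0 0 1]
det M = 3; M⁻¹ = [-1 1/3 0; 2 -1 0; 0 0 1]
M⁻¹ · (-11/3, -8)ᵀ = (1, 2/3)ᵀ

p = (1, 2/3)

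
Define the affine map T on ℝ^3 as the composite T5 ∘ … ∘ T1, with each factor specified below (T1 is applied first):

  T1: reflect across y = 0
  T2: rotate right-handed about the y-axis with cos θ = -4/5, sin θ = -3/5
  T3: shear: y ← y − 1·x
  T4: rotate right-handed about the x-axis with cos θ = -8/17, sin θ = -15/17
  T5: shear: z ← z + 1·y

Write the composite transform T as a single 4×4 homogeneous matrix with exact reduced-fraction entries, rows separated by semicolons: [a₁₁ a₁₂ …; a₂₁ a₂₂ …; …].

T = [-4/5 0 -3/5 0; 13/85 8/17 -84/85 0; -71/85 23/17 -97/85 0; 0 0 0 1]

T1 = [1 0 0 0; 0 -1 0 0; 0 0 1 0; 0 0 0 1]
T2·T1 = [-4/5 0 -3/5 0; 0 -1 0 0; 3/5 0 -4/5 0; 0 0 0 1]
T3·…·T1 = [-4/5 0 -3/5 0; 4/5 -1 3/5 0; 3/5 0 -4/5 0; 0 0 0 1]
T4·…·T1 = [-4/5 0 -3/5 0; 13/85 8/17 -84/85 0; -84/85 15/17 -13/85 0; 0 0 0 1]
T5·…·T1 = [-4/5 0 -3/5 0; 13/85 8/17 -84/85 0; -71/85 23/17 -97/85 0; 0 0 0 1]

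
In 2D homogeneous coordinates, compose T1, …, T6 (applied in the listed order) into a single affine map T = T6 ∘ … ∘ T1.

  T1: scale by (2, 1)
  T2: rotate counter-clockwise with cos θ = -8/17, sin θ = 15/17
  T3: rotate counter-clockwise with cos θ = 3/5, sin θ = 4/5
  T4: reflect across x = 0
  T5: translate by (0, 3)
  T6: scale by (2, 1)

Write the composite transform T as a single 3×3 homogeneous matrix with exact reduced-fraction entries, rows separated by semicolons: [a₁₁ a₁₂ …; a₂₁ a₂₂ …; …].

T1 = [2 0 0; 0 1 0; 0 0 1]
T2·T1 = [-16/17 -15/17 0; 30/17 -8/17 0; 0 0 1]
T3·…·T1 = [-168/85 -13/85 0; 26/85 -84/85 0; 0 0 1]
T4·…·T1 = [168/85 13/85 0; 26/85 -84/85 0; 0 0 1]
T5·…·T1 = [168/85 13/85 0; 26/85 -84/85 3; 0 0 1]
T6·…·T1 = [336/85 26/85 0; 26/85 -84/85 3; 0 0 1]

T = [336/85 26/85 0; 26/85 -84/85 3; 0 0 1]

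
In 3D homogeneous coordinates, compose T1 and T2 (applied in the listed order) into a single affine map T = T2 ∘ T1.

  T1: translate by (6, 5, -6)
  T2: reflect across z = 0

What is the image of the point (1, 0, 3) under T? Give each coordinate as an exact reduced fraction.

T(p) = (7, 5, 3)

T1 translate by (6, 5, -6): (1, 0, 3) → (7, 5, -3)
T2 reflect across z = 0: (7, 5, -3) → (7, 5, 3)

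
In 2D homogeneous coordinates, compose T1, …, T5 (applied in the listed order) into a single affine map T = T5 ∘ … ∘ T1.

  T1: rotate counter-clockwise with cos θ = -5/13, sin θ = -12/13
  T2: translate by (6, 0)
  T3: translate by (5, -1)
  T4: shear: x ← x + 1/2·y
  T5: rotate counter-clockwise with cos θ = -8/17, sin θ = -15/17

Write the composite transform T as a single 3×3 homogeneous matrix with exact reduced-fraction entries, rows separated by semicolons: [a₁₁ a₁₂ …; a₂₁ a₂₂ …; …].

T1 = [-5/13 12/13 0; -12/13 -5/13 0; 0 0 1]
T2·T1 = [-5/13 12/13 6; -12/13 -5/13 0; 0 0 1]
T3·…·T1 = [-5/13 12/13 11; -12/13 -5/13 -1; 0 0 1]
T4·…·T1 = [-11/13 19/26 21/2; -12/13 -5/13 -1; 0 0 1]
T5·…·T1 = [-92/221 -151/221 -99/17; 261/221 -205/442 -299/34; 0 0 1]

T = [-92/221 -151/221 -99/17; 261/221 -205/442 -299/34; 0 0 1]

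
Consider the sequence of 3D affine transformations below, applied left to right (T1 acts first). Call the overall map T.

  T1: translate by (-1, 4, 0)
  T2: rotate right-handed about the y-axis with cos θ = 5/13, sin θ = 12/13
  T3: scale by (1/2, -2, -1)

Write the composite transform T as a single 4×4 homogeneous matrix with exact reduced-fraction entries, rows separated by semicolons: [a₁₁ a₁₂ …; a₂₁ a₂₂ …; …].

T1 = [1 0 0 -1; 0 1 0 4; 0 0 1 0; 0 0 0 1]
T2·T1 = [5/13 0 12/13 -5/13; 0 1 0 4; -12/13 0 5/13 12/13; 0 0 0 1]
T3·…·T1 = [5/26 0 6/13 -5/26; 0 -2 0 -8; 12/13 0 -5/13 -12/13; 0 0 0 1]

T = [5/26 0 6/13 -5/26; 0 -2 0 -8; 12/13 0 -5/13 -12/13; 0 0 0 1]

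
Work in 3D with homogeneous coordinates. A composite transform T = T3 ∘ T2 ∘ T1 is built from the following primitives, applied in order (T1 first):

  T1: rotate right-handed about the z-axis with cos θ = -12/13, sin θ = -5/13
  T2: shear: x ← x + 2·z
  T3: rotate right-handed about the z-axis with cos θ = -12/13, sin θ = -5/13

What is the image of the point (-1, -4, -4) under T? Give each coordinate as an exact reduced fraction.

T1 rotate right-handed about the z-axis with cos θ = -12/13, sin θ = -5/13: (-1, -4, -4) → (-8/13, 53/13, -4)
T2 shear: x ← x + 2·z: (-8/13, 53/13, -4) → (-112/13, 53/13, -4)
T3 rotate right-handed about the z-axis with cos θ = -12/13, sin θ = -5/13: (-112/13, 53/13, -4) → (1609/169, -76/169, -4)

T(p) = (1609/169, -76/169, -4)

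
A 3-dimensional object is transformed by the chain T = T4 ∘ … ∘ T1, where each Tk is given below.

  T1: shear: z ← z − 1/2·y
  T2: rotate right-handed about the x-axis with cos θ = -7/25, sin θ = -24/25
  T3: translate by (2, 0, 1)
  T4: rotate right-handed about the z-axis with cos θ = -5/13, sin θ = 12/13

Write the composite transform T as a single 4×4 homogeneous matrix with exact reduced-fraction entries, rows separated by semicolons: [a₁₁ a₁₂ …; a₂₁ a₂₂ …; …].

T = [-5/13 228/325 -288/325 -10/13; 12/13 19/65 -24/65 24/13; 0 -41/50 -7/25 1; 0 0 0 1]

T1 = [1 0 0 0; 0 1 0 0; 0 -1/2 1 0; 0 0 0 1]
T2·T1 = [1 0 0 0; 0 -19/25 24/25 0; 0 -41/50 -7/25 0; 0 0 0 1]
T3·…·T1 = [1 0 0 2; 0 -19/25 24/25 0; 0 -41/50 -7/25 1; 0 0 0 1]
T4·…·T1 = [-5/13 228/325 -288/325 -10/13; 12/13 19/65 -24/65 24/13; 0 -41/50 -7/25 1; 0 0 0 1]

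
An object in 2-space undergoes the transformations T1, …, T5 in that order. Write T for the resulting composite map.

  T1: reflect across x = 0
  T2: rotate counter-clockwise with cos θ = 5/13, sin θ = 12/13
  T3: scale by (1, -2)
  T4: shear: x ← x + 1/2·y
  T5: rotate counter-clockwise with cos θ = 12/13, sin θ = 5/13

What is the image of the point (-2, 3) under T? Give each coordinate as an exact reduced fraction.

T(p) = (-30/13, -97/13)

T1 reflect across x = 0: (-2, 3) → (2, 3)
T2 rotate counter-clockwise with cos θ = 5/13, sin θ = 12/13: (2, 3) → (-2, 3)
T3 scale by (1, -2): (-2, 3) → (-2, -6)
T4 shear: x ← x + 1/2·y: (-2, -6) → (-5, -6)
T5 rotate counter-clockwise with cos θ = 12/13, sin θ = 5/13: (-5, -6) → (-30/13, -97/13)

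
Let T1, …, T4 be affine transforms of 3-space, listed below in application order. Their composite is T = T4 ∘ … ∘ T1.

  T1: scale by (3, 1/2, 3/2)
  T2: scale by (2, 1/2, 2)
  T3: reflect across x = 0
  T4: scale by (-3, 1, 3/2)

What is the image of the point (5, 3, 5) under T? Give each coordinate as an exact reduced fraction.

T(p) = (90, 3/4, 45/2)

T1 scale by (3, 1/2, 3/2): (5, 3, 5) → (15, 3/2, 15/2)
T2 scale by (2, 1/2, 2): (15, 3/2, 15/2) → (30, 3/4, 15)
T3 reflect across x = 0: (30, 3/4, 15) → (-30, 3/4, 15)
T4 scale by (-3, 1, 3/2): (-30, 3/4, 15) → (90, 3/4, 45/2)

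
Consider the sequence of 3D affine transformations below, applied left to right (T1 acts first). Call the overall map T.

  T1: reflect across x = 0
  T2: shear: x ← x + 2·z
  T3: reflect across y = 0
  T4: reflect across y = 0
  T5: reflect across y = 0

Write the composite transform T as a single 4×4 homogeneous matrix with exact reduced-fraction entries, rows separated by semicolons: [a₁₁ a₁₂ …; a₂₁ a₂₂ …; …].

T1 = [-1 0 0 0; 0 1 0 0; 0 0 1 0; 0 0 0 1]
T2·T1 = [-1 0 2 0; 0 1 0 0; 0 0 1 0; 0 0 0 1]
T3·…·T1 = [-1 0 2 0; 0 -1 0 0; 0 0 1 0; 0 0 0 1]
T4·…·T1 = [-1 0 2 0; 0 1 0 0; 0 0 1 0; 0 0 0 1]
T5·…·T1 = [-1 0 2 0; 0 -1 0 0; 0 0 1 0; 0 0 0 1]

T = [-1 0 2 0; 0 -1 0 0; 0 0 1 0; 0 0 0 1]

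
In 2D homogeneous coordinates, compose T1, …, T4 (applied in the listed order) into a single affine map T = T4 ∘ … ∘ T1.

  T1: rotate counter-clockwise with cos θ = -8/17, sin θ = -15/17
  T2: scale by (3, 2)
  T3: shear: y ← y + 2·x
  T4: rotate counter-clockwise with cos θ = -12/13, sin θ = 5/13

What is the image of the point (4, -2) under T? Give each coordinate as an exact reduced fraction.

T(p) = (4532/221, 270/13)

T1 rotate counter-clockwise with cos θ = -8/17, sin θ = -15/17: (4, -2) → (-62/17, -44/17)
T2 scale by (3, 2): (-62/17, -44/17) → (-186/17, -88/17)
T3 shear: y ← y + 2·x: (-186/17, -88/17) → (-186/17, -460/17)
T4 rotate counter-clockwise with cos θ = -12/13, sin θ = 5/13: (-186/17, -460/17) → (4532/221, 270/13)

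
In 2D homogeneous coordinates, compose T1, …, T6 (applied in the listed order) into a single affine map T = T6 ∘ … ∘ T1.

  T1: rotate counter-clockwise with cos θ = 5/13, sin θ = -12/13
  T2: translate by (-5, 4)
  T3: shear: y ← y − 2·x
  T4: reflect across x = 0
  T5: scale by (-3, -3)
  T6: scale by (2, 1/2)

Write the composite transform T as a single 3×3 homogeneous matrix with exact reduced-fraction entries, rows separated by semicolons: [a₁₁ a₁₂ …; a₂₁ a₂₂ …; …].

T = [30/13 72/13 -30; 33/13 57/26 -21; 0 0 1]

T1 = [5/13 12/13 0; -12/13 5/13 0; 0 0 1]
T2·T1 = [5/13 12/13 -5; -12/13 5/13 4; 0 0 1]
T3·…·T1 = [5/13 12/13 -5; -22/13 -19/13 14; 0 0 1]
T4·…·T1 = [-5/13 -12/13 5; -22/13 -19/13 14; 0 0 1]
T5·…·T1 = [15/13 36/13 -15; 66/13 57/13 -42; 0 0 1]
T6·…·T1 = [30/13 72/13 -30; 33/13 57/26 -21; 0 0 1]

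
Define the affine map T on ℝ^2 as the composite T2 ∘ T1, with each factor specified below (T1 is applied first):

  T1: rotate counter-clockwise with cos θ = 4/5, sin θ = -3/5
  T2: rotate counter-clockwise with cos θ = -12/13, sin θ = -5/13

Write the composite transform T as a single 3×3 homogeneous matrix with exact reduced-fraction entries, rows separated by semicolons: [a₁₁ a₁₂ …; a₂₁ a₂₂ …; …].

T1 = [4/5 3/5 0; -3/5 4/5 0; 0 0 1]
T2·T1 = [-63/65 -16/65 0; 16/65 -63/65 0; 0 0 1]

T = [-63/65 -16/65 0; 16/65 -63/65 0; 0 0 1]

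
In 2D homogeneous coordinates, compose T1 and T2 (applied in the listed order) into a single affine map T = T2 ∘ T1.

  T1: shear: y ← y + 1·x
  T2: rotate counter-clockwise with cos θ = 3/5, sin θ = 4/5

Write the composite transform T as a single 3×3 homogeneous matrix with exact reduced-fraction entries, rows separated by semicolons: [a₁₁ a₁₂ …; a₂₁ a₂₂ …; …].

T = [-1/5 -4/5 0; 7/5 3/5 0; 0 0 1]

T1 = [1 0 0; 1 1 0; 0 0 1]
T2·T1 = [-1/5 -4/5 0; 7/5 3/5 0; 0 0 1]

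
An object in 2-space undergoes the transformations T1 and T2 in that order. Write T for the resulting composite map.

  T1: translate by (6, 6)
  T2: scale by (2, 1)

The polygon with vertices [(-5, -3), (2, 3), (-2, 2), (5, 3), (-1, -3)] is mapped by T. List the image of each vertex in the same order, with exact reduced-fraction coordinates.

image vertices: (2, 3), (16, 9), (8, 8), (22, 9), (10, 3)

T1 translate by (6, 6): (-5, -3) → (1, 3); (2, 3) → (8, 9); (-2, 2) → (4, 8); (5, 3) → (11, 9); (-1, -3) → (5, 3)
T2 scale by (2, 1): (1, 3) → (2, 3); (8, 9) → (16, 9); (4, 8) → (8, 8); (11, 9) → (22, 9); (5, 3) → (10, 3)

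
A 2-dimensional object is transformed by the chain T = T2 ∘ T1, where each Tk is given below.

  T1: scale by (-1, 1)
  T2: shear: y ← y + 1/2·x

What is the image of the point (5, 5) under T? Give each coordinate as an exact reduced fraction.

T(p) = (-5, 5/2)

T1 scale by (-1, 1): (5, 5) → (-5, 5)
T2 shear: y ← y + 1/2·x: (-5, 5) → (-5, 5/2)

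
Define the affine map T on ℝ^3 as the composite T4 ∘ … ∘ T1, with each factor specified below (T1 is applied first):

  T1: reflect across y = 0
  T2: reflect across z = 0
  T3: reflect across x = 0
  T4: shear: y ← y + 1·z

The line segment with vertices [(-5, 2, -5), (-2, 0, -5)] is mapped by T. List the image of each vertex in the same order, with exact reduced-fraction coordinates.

image vertices: (5, 3, 5), (2, 5, 5)

T1 reflect across y = 0: (-5, 2, -5) → (-5, -2, -5); (-2, 0, -5) → (-2, 0, -5)
T2 reflect across z = 0: (-5, -2, -5) → (-5, -2, 5); (-2, 0, -5) → (-2, 0, 5)
T3 reflect across x = 0: (-5, -2, 5) → (5, -2, 5); (-2, 0, 5) → (2, 0, 5)
T4 shear: y ← y + 1·z: (5, -2, 5) → (5, 3, 5); (2, 0, 5) → (2, 5, 5)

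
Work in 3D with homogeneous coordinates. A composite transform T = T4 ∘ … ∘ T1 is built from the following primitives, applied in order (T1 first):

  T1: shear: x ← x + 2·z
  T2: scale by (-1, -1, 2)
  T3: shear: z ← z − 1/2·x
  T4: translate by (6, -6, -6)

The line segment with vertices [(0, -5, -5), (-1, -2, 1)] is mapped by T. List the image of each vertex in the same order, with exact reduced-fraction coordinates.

image vertices: (16, -1, -21), (5, -4, -7/2)

T1 shear: x ← x + 2·z: (0, -5, -5) → (-10, -5, -5); (-1, -2, 1) → (1, -2, 1)
T2 scale by (-1, -1, 2): (-10, -5, -5) → (10, 5, -10); (1, -2, 1) → (-1, 2, 2)
T3 shear: z ← z − 1/2·x: (10, 5, -10) → (10, 5, -15); (-1, 2, 2) → (-1, 2, 5/2)
T4 translate by (6, -6, -6): (10, 5, -15) → (16, -1, -21); (-1, 2, 5/2) → (5, -4, -7/2)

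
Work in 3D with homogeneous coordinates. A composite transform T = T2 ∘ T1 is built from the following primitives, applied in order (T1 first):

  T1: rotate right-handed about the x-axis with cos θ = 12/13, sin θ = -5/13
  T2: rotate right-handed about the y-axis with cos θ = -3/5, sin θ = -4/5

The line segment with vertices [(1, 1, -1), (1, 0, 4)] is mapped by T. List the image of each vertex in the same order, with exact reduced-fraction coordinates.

T1 rotate right-handed about the x-axis with cos θ = 12/13, sin θ = -5/13: (1, 1, -1) → (1, 7/13, -17/13); (1, 0, 4) → (1, 20/13, 48/13)
T2 rotate right-handed about the y-axis with cos θ = -3/5, sin θ = -4/5: (1, 7/13, -17/13) → (29/65, 7/13, 103/65); (1, 20/13, 48/13) → (-231/65, 20/13, -92/65)

image vertices: (29/65, 7/13, 103/65), (-231/65, 20/13, -92/65)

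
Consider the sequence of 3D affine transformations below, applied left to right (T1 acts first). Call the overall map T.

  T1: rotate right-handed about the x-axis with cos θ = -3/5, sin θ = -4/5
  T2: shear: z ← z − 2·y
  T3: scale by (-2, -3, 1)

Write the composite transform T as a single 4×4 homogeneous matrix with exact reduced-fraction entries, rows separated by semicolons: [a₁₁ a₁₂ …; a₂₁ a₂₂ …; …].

T = [-2 0 0 0; 0 9/5 -12/5 0; 0 2/5 -11/5 0; 0 0 0 1]

T1 = [1 0 0 0; 0 -3/5 4/5 0; 0 -4/5 -3/5 0; 0 0 0 1]
T2·T1 = [1 0 0 0; 0 -3/5 4/5 0; 0 2/5 -11/5 0; 0 0 0 1]
T3·…·T1 = [-2 0 0 0; 0 9/5 -12/5 0; 0 2/5 -11/5 0; 0 0 0 1]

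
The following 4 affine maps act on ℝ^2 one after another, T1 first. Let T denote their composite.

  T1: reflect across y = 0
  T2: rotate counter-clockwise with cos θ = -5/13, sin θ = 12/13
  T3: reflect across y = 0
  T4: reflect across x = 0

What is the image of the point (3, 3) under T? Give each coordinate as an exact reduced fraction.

T(p) = (-21/13, -51/13)

T1 reflect across y = 0: (3, 3) → (3, -3)
T2 rotate counter-clockwise with cos θ = -5/13, sin θ = 12/13: (3, -3) → (21/13, 51/13)
T3 reflect across y = 0: (21/13, 51/13) → (21/13, -51/13)
T4 reflect across x = 0: (21/13, -51/13) → (-21/13, -51/13)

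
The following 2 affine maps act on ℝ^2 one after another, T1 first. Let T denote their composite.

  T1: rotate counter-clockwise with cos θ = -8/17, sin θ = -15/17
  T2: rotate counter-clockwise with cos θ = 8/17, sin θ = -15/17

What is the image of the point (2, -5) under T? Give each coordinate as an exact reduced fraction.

T(p) = (-2, 5)

T1 rotate counter-clockwise with cos θ = -8/17, sin θ = -15/17: (2, -5) → (-91/17, 10/17)
T2 rotate counter-clockwise with cos θ = 8/17, sin θ = -15/17: (-91/17, 10/17) → (-2, 5)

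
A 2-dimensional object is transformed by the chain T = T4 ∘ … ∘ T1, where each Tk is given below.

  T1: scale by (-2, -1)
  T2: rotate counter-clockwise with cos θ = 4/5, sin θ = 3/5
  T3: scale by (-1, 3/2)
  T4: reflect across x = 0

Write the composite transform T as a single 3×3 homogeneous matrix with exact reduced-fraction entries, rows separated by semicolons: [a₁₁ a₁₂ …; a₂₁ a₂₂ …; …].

T1 = [-2 0 0; 0 -1 0; 0 0 1]
T2·T1 = [-8/5 3/5 0; -6/5 -4/5 0; 0 0 1]
T3·…·T1 = [8/5 -3/5 0; -9/5 -6/5 0; 0 0 1]
T4·…·T1 = [-8/5 3/5 0; -9/5 -6/5 0; 0 0 1]

T = [-8/5 3/5 0; -9/5 -6/5 0; 0 0 1]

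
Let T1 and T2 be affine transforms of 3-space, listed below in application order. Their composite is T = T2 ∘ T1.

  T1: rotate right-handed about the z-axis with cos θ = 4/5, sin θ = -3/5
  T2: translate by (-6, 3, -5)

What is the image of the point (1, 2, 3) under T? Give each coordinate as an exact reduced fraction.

T1 rotate right-handed about the z-axis with cos θ = 4/5, sin θ = -3/5: (1, 2, 3) → (2, 1, 3)
T2 translate by (-6, 3, -5): (2, 1, 3) → (-4, 4, -2)

T(p) = (-4, 4, -2)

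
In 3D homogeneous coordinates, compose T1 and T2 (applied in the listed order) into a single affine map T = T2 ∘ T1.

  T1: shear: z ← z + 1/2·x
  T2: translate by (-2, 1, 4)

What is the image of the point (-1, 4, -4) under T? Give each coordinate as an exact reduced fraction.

T(p) = (-3, 5, -1/2)

T1 shear: z ← z + 1/2·x: (-1, 4, -4) → (-1, 4, -9/2)
T2 translate by (-2, 1, 4): (-1, 4, -9/2) → (-3, 5, -1/2)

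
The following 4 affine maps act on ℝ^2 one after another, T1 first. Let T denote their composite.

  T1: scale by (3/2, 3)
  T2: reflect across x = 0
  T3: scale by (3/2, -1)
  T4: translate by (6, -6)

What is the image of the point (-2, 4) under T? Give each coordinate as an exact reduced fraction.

T1 scale by (3/2, 3): (-2, 4) → (-3, 12)
T2 reflect across x = 0: (-3, 12) → (3, 12)
T3 scale by (3/2, -1): (3, 12) → (9/2, -12)
T4 translate by (6, -6): (9/2, -12) → (21/2, -18)

T(p) = (21/2, -18)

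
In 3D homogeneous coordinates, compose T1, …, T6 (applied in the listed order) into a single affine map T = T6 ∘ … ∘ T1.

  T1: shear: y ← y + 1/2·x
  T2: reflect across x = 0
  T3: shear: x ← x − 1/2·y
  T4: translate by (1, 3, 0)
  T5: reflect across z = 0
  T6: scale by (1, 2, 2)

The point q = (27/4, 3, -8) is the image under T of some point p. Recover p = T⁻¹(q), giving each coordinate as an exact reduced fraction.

p = (-5, 1, 4)

T1 = [1 0 0 0; 1/2 1 0 0; 0 0 1 0; 0 0 0 1]
T2·T1 = [-1 0 0 0; 1/2 1 0 0; 0 0 1 0; 0 0 0 1]
T3·…·T1 = [-5/4 -1/2 0 0; 1/2 1 0 0; 0 0 1 0; 0 0 0 1]
T4·…·T1 = [-5/4 -1/2 0 1; 1/2 1 0 3; 0 0 1 0; 0 0 0 1]
T5·…·T1 = [-5/4 -1/2 0 1; 1/2 1 0 3; 0 0 -1 0; 0 0 0 1]
T6·…·T1 = [-5/4 -1/2 0 1; 1 2 0 6; 0 0 -2 0; 0 0 0 1]
det M = 4; M⁻¹ = [-1 -1/4 0 5/2; 1/2 5/8 0 -17/4; 0 0 -1/2 0; 0 0 0 1]
M⁻¹ · (27/4, 3, -8)ᵀ = (-5, 1, 4)ᵀ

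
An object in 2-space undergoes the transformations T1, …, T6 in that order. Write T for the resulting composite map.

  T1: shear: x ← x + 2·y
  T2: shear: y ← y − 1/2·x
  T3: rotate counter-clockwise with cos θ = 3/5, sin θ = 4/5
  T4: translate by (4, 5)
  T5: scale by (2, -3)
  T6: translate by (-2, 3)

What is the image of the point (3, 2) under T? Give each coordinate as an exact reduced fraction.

T1 shear: x ← x + 2·y: (3, 2) → (7, 2)
T2 shear: y ← y − 1/2·x: (7, 2) → (7, -3/2)
T3 rotate counter-clockwise with cos θ = 3/5, sin θ = 4/5: (7, -3/2) → (27/5, 47/10)
T4 translate by (4, 5): (27/5, 47/10) → (47/5, 97/10)
T5 scale by (2, -3): (47/5, 97/10) → (94/5, -291/10)
T6 translate by (-2, 3): (94/5, -291/10) → (84/5, -261/10)

T(p) = (84/5, -261/10)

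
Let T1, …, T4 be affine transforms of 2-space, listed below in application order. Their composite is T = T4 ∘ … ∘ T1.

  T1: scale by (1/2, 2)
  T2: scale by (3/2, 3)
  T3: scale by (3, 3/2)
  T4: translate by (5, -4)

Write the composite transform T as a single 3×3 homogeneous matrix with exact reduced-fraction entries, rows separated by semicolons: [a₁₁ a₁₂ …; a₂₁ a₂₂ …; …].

T = [9/4 0 5; 0 9 -4; 0 0 1]

T1 = [1/2 0 0; 0 2 0; 0 0 1]
T2·T1 = [3/4 0 0; 0 6 0; 0 0 1]
T3·…·T1 = [9/4 0 0; 0 9 0; 0 0 1]
T4·…·T1 = [9/4 0 5; 0 9 -4; 0 0 1]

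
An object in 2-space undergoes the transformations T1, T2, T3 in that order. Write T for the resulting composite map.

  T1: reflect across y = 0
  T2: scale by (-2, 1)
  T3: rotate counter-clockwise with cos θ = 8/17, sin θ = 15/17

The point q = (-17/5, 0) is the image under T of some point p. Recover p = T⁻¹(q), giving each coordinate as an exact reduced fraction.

p = (4/5, -3)

T1 = [1 0 0; 0 -1 0; 0 0 1]
T2·T1 = [-2 0 0; 0 -1 0; 0 0 1]
T3·…·T1 = [-16/17 15/17 0; -30/17 -8/17 0; 0 0 1]
det M = 2; M⁻¹ = [-4/17 -15/34 0; 15/17 -8/17 0; 0 0 1]
M⁻¹ · (-17/5, 0)ᵀ = (4/5, -3)ᵀ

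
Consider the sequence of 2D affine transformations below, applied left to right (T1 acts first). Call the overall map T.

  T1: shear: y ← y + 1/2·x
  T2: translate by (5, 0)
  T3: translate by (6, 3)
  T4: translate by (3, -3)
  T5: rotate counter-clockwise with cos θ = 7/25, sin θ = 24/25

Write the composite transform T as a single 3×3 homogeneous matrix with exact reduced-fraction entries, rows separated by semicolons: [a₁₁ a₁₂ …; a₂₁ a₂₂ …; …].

T = [-1/5 -24/25 98/25; 11/10 7/25 336/25; 0 0 1]

T1 = [1 0 0; 1/2 1 0; 0 0 1]
T2·T1 = [1 0 5; 1/2 1 0; 0 0 1]
T3·…·T1 = [1 0 11; 1/2 1 3; 0 0 1]
T4·…·T1 = [1 0 14; 1/2 1 0; 0 0 1]
T5·…·T1 = [-1/5 -24/25 98/25; 11/10 7/25 336/25; 0 0 1]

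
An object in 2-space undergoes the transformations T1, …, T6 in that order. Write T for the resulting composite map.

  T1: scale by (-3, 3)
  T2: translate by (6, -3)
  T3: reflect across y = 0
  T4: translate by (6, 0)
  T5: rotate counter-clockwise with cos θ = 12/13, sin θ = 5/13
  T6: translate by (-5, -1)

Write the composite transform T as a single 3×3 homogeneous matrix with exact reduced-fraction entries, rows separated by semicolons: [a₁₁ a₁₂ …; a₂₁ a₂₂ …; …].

T1 = [-3 0 0; 0 3 0; 0 0 1]
T2·T1 = [-3 0 6; 0 3 -3; 0 0 1]
T3·…·T1 = [-3 0 6; 0 -3 3; 0 0 1]
T4·…·T1 = [-3 0 12; 0 -3 3; 0 0 1]
T5·…·T1 = [-36/13 15/13 129/13; -15/13 -36/13 96/13; 0 0 1]
T6·…·T1 = [-36/13 15/13 64/13; -15/13 -36/13 83/13; 0 0 1]

T = [-36/13 15/13 64/13; -15/13 -36/13 83/13; 0 0 1]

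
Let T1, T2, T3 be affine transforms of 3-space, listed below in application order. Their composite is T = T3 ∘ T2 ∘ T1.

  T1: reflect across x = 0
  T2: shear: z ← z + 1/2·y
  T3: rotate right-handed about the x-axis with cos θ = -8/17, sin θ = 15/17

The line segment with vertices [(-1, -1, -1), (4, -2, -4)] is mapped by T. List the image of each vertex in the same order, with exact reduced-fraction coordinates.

image vertices: (1, 61/34, -3/17), (-4, 91/17, 10/17)

T1 reflect across x = 0: (-1, -1, -1) → (1, -1, -1); (4, -2, -4) → (-4, -2, -4)
T2 shear: z ← z + 1/2·y: (1, -1, -1) → (1, -1, -3/2); (-4, -2, -4) → (-4, -2, -5)
T3 rotate right-handed about the x-axis with cos θ = -8/17, sin θ = 15/17: (1, -1, -3/2) → (1, 61/34, -3/17); (-4, -2, -5) → (-4, 91/17, 10/17)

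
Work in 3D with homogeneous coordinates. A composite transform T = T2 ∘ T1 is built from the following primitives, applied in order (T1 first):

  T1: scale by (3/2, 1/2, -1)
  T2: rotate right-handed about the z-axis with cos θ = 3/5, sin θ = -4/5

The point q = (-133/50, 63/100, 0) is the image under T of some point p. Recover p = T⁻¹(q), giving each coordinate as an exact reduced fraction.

p = (-7/5, -7/2, 0)

T1 = [3/2 0 0 0; 0 1/2 0 0; 0 0 -1 0; 0 0 0 1]
T2·T1 = [9/10 2/5 0 0; -6/5 3/10 0 0; 0 0 -1 0; 0 0 0 1]
det M = -3/4; M⁻¹ = [2/5 -8/15 0 0; 8/5 6/5 0 0; 0 0 -1 0; 0 0 0 1]
M⁻¹ · (-133/50, 63/100, 0)ᵀ = (-7/5, -7/2, 0)ᵀ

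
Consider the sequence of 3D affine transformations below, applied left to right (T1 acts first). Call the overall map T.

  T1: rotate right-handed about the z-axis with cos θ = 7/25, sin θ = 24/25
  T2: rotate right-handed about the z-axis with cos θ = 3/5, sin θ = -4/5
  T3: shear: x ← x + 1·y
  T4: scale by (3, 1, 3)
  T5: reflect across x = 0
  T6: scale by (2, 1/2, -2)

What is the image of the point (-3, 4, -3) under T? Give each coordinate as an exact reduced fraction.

T1 rotate right-handed about the z-axis with cos θ = 7/25, sin θ = 24/25: (-3, 4, -3) → (-117/25, -44/25, -3)
T2 rotate right-handed about the z-axis with cos θ = 3/5, sin θ = -4/5: (-117/25, -44/25, -3) → (-527/125, 336/125, -3)
T3 shear: x ← x + 1·y: (-527/125, 336/125, -3) → (-191/125, 336/125, -3)
T4 scale by (3, 1, 3): (-191/125, 336/125, -3) → (-573/125, 336/125, -9)
T5 reflect across x = 0: (-573/125, 336/125, -9) → (573/125, 336/125, -9)
T6 scale by (2, 1/2, -2): (573/125, 336/125, -9) → (1146/125, 168/125, 18)

T(p) = (1146/125, 168/125, 18)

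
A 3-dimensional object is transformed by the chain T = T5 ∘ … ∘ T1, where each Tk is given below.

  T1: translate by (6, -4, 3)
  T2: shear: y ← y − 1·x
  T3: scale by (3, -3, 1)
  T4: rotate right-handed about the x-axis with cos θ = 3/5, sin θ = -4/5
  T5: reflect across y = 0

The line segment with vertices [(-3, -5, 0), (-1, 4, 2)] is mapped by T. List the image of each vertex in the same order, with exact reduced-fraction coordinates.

T1 translate by (6, -4, 3): (-3, -5, 0) → (3, -9, 3); (-1, 4, 2) → (5, 0, 5)
T2 shear: y ← y − 1·x: (3, -9, 3) → (3, -12, 3); (5, 0, 5) → (5, -5, 5)
T3 scale by (3, -3, 1): (3, -12, 3) → (9, 36, 3); (5, -5, 5) → (15, 15, 5)
T4 rotate right-handed about the x-axis with cos θ = 3/5, sin θ = -4/5: (9, 36, 3) → (9, 24, -27); (15, 15, 5) → (15, 13, -9)
T5 reflect across y = 0: (9, 24, -27) → (9, -24, -27); (15, 13, -9) → (15, -13, -9)

image vertices: (9, -24, -27), (15, -13, -9)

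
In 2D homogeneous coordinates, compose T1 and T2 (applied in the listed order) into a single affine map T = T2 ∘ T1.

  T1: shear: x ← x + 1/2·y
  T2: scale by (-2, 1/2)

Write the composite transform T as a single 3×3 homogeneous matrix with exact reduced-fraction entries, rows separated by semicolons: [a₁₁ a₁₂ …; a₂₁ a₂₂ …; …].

T = [-2 -1 0; 0 1/2 0; 0 0 1]

T1 = [1 1/2 0; 0 1 0; 0 0 1]
T2·T1 = [-2 -1 0; 0 1/2 0; 0 0 1]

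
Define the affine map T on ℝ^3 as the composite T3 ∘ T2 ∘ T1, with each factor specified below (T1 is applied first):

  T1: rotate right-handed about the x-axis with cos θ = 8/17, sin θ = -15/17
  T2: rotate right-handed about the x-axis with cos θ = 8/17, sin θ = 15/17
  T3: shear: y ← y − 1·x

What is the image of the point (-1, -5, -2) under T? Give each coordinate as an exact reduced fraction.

T1 rotate right-handed about the x-axis with cos θ = 8/17, sin θ = -15/17: (-1, -5, -2) → (-1, -70/17, 59/17)
T2 rotate right-handed about the x-axis with cos θ = 8/17, sin θ = 15/17: (-1, -70/17, 59/17) → (-1, -5, -2)
T3 shear: y ← y − 1·x: (-1, -5, -2) → (-1, -4, -2)

T(p) = (-1, -4, -2)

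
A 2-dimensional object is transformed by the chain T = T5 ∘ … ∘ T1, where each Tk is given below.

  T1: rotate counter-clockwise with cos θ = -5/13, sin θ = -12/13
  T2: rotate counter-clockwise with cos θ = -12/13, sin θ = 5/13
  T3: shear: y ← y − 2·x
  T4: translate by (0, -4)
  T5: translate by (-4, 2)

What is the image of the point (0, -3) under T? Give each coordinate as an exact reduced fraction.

T(p) = (-319/169, -1412/169)

T1 rotate counter-clockwise with cos θ = -5/13, sin θ = -12/13: (0, -3) → (-36/13, 15/13)
T2 rotate counter-clockwise with cos θ = -12/13, sin θ = 5/13: (-36/13, 15/13) → (357/169, -360/169)
T3 shear: y ← y − 2·x: (357/169, -360/169) → (357/169, -1074/169)
T4 translate by (0, -4): (357/169, -1074/169) → (357/169, -1750/169)
T5 translate by (-4, 2): (357/169, -1750/169) → (-319/169, -1412/169)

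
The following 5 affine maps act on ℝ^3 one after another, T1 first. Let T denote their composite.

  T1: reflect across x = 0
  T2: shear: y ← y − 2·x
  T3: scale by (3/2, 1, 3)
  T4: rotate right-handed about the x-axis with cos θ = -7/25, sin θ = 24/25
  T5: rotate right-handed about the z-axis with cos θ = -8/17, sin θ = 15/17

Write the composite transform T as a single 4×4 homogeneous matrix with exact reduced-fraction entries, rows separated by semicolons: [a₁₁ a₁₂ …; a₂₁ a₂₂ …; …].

T = [6/5 21/85 216/85 0; -53/50 56/425 576/425 0; 48/25 24/25 -21/25 0; 0 0 0 1]

T1 = [-1 0 0 0; 0 1 0 0; 0 0 1 0; 0 0 0 1]
T2·T1 = [-1 0 0 0; 2 1 0 0; 0 0 1 0; 0 0 0 1]
T3·…·T1 = [-3/2 0 0 0; 2 1 0 0; 0 0 3 0; 0 0 0 1]
T4·…·T1 = [-3/2 0 0 0; -14/25 -7/25 -72/25 0; 48/25 24/25 -21/25 0; 0 0 0 1]
T5·…·T1 = [6/5 21/85 216/85 0; -53/50 56/425 576/425 0; 48/25 24/25 -21/25 0; 0 0 0 1]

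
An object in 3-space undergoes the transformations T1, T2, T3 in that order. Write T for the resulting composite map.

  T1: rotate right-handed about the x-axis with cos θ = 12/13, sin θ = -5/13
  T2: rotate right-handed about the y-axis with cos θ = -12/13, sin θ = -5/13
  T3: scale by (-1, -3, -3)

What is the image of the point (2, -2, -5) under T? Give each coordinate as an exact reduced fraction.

T1 rotate right-handed about the x-axis with cos θ = 12/13, sin θ = -5/13: (2, -2, -5) → (2, -49/13, -50/13)
T2 rotate right-handed about the y-axis with cos θ = -12/13, sin θ = -5/13: (2, -49/13, -50/13) → (-62/169, -49/13, 730/169)
T3 scale by (-1, -3, -3): (-62/169, -49/13, 730/169) → (62/169, 147/13, -2190/169)

T(p) = (62/169, 147/13, -2190/169)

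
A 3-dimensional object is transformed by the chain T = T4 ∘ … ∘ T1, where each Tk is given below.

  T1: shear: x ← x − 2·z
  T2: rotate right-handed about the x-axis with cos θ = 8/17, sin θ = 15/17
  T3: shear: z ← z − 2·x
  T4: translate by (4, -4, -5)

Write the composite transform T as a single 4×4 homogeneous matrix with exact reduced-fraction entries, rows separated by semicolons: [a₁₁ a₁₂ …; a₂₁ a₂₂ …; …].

T1 = [1 0 -2 0; 0 1 0 0; 0 0 1 0; 0 0 0 1]
T2·T1 = [1 0 -2 0; 0 8/17 -15/17 0; 0 15/17 8/17 0; 0 0 0 1]
T3·…·T1 = [1 0 -2 0; 0 8/17 -15/17 0; -2 15/17 76/17 0; 0 0 0 1]
T4·…·T1 = [1 0 -2 4; 0 8/17 -15/17 -4; -2 15/17 76/17 -5; 0 0 0 1]

T = [1 0 -2 4; 0 8/17 -15/17 -4; -2 15/17 76/17 -5; 0 0 0 1]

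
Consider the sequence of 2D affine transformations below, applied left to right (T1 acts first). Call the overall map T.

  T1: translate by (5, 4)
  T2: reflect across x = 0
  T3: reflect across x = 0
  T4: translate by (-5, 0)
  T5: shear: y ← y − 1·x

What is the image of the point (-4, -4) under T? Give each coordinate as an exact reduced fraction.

T1 translate by (5, 4): (-4, -4) → (1, 0)
T2 reflect across x = 0: (1, 0) → (-1, 0)
T3 reflect across x = 0: (-1, 0) → (1, 0)
T4 translate by (-5, 0): (1, 0) → (-4, 0)
T5 shear: y ← y − 1·x: (-4, 0) → (-4, 4)

T(p) = (-4, 4)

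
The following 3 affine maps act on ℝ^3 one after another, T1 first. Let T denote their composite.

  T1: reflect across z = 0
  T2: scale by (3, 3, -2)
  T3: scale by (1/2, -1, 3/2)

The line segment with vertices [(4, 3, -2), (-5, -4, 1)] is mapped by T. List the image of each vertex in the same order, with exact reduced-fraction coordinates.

image vertices: (6, -9, -6), (-15/2, 12, 3)

T1 reflect across z = 0: (4, 3, -2) → (4, 3, 2); (-5, -4, 1) → (-5, -4, -1)
T2 scale by (3, 3, -2): (4, 3, 2) → (12, 9, -4); (-5, -4, -1) → (-15, -12, 2)
T3 scale by (1/2, -1, 3/2): (12, 9, -4) → (6, -9, -6); (-15, -12, 2) → (-15/2, 12, 3)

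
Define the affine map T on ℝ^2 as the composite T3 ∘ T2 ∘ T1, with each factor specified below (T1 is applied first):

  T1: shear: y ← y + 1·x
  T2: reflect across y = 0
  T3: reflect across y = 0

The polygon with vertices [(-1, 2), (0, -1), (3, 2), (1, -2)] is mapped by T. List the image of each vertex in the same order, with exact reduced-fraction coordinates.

T1 shear: y ← y + 1·x: (-1, 2) → (-1, 1); (0, -1) → (0, -1); (3, 2) → (3, 5); (1, -2) → (1, -1)
T2 reflect across y = 0: (-1, 1) → (-1, -1); (0, -1) → (0, 1); (3, 5) → (3, -5); (1, -1) → (1, 1)
T3 reflect across y = 0: (-1, -1) → (-1, 1); (0, 1) → (0, -1); (3, -5) → (3, 5); (1, 1) → (1, -1)

image vertices: (-1, 1), (0, -1), (3, 5), (1, -1)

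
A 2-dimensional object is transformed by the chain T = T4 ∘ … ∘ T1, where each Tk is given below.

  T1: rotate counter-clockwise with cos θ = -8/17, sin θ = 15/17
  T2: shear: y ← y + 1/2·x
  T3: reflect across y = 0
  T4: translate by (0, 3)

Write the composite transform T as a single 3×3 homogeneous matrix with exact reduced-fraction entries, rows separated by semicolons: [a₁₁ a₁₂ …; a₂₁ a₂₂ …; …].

T = [-8/17 -15/17 0; -11/17 31/34 3; 0 0 1]

T1 = [-8/17 -15/17 0; 15/17 -8/17 0; 0 0 1]
T2·T1 = [-8/17 -15/17 0; 11/17 -31/34 0; 0 0 1]
T3·…·T1 = [-8/17 -15/17 0; -11/17 31/34 0; 0 0 1]
T4·…·T1 = [-8/17 -15/17 0; -11/17 31/34 3; 0 0 1]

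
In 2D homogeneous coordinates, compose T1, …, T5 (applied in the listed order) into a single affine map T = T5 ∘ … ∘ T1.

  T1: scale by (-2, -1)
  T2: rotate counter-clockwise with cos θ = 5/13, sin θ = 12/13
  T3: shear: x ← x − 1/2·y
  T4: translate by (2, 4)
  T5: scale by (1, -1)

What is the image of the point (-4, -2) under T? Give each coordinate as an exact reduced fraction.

T(p) = (-11/13, -158/13)

T1 scale by (-2, -1): (-4, -2) → (8, 2)
T2 rotate counter-clockwise with cos θ = 5/13, sin θ = 12/13: (8, 2) → (16/13, 106/13)
T3 shear: x ← x − 1/2·y: (16/13, 106/13) → (-37/13, 106/13)
T4 translate by (2, 4): (-37/13, 106/13) → (-11/13, 158/13)
T5 scale by (1, -1): (-11/13, 158/13) → (-11/13, -158/13)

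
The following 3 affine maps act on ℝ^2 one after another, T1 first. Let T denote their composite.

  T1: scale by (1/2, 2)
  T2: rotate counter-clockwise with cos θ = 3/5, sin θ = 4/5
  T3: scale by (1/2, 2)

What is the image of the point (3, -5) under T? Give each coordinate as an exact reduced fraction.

T1 scale by (1/2, 2): (3, -5) → (3/2, -10)
T2 rotate counter-clockwise with cos θ = 3/5, sin θ = 4/5: (3/2, -10) → (89/10, -24/5)
T3 scale by (1/2, 2): (89/10, -24/5) → (89/20, -48/5)

T(p) = (89/20, -48/5)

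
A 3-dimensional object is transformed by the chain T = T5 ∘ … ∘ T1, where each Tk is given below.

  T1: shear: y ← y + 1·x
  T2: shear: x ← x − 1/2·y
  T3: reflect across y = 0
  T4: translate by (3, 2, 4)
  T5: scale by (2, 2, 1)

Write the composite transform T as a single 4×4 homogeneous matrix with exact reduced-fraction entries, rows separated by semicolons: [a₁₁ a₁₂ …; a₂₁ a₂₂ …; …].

T = [1 -1 0 6; -2 -2 0 4; 0 0 1 4; 0 0 0 1]

T1 = [1 0 0 0; 1 1 0 0; 0 0 1 0; 0 0 0 1]
T2·T1 = [1/2 -1/2 0 0; 1 1 0 0; 0 0 1 0; 0 0 0 1]
T3·…·T1 = [1/2 -1/2 0 0; -1 -1 0 0; 0 0 1 0; 0 0 0 1]
T4·…·T1 = [1/2 -1/2 0 3; -1 -1 0 2; 0 0 1 4; 0 0 0 1]
T5·…·T1 = [1 -1 0 6; -2 -2 0 4; 0 0 1 4; 0 0 0 1]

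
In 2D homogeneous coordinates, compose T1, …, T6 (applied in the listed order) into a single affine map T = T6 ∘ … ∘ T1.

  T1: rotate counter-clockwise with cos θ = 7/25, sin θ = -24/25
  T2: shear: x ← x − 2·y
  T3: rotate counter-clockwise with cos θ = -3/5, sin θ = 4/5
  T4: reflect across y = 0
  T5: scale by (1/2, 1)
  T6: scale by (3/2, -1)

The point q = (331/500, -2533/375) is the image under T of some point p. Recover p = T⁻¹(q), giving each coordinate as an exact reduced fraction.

p = (-3, 5/3)

T1 = [7/25 24/25 0; -24/25 7/25 0; 0 0 1]
T2·T1 = [11/5 2/5 0; -24/25 7/25 0; 0 0 1]
T3·…·T1 = [-69/125 -58/125 0; 292/125 19/125 0; 0 0 1]
T4·…·T1 = [-69/125 -58/125 0; -292/125 -19/125 0; 0 0 1]
T5·…·T1 = [-69/250 -29/125 0; -292/125 -19/125 0; 0 0 1]
T6·…·T1 = [-207/500 -87/250 0; 292/125 19/125 0; 0 0 1]
det M = 3/4; M⁻¹ = [76/375 58/125 0; -1168/375 -69/125 0; 0 0 1]
M⁻¹ · (331/500, -2533/375)ᵀ = (-3, 5/3)ᵀ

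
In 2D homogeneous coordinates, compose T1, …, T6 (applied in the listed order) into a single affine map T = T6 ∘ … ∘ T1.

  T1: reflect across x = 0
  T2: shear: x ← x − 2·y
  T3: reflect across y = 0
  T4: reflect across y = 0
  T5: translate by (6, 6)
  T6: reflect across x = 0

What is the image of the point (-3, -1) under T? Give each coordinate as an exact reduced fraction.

T(p) = (-11, 5)

T1 reflect across x = 0: (-3, -1) → (3, -1)
T2 shear: x ← x − 2·y: (3, -1) → (5, -1)
T3 reflect across y = 0: (5, -1) → (5, 1)
T4 reflect across y = 0: (5, 1) → (5, -1)
T5 translate by (6, 6): (5, -1) → (11, 5)
T6 reflect across x = 0: (11, 5) → (-11, 5)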